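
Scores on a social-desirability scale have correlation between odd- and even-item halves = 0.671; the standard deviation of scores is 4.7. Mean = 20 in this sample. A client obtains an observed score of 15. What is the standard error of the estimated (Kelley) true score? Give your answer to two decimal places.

r_full = 2·0.671 / (1 + 0.671) ≈ 0.8031
SE_est = SD · √(r(1 − r)) = 4.7000 · √0.1581 ≈ 4.7000 · 0.3976 ≈ 1.8689

1.87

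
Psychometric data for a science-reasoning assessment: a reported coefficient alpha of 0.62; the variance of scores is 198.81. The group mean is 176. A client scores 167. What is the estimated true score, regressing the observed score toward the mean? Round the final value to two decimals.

Estimated true score = 0.6200×167 + (1 − 0.6200)×176 ≈ 170.4200

170.42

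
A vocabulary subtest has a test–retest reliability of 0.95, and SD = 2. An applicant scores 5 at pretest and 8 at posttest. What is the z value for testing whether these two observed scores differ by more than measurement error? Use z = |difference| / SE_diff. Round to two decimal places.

SEM = 2.000 · √(1 − 0.950) = 2.000 · √0.050 ≃ 2.000 · 0.224 ≃ 0.447
SE_diff = SEM · √2 ≃ 0.447 · 1.414 ≃ 0.632
z = 3 / 0.632 ≃ 4.743

4.74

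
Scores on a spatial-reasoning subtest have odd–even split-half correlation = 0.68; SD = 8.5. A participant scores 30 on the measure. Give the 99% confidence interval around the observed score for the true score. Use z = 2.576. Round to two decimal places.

[20.44, 39.56]

r_full = 2·0.68 / (1 + 0.68) ≈ 0.80952
The standard error of measurement is 8.50000×√(1 − 0.80952) ≈ 8.50000×0.43644 ≈ 3.70970.
Half-width = 2.576×3.70970 ≈ 9.55620
Interval: (20.44380, 39.55620)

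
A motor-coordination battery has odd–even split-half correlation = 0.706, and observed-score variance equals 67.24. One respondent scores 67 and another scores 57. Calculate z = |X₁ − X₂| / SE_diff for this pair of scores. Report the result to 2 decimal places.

SD = √67.24 ≈ 8.20000
Spearman-Brown: r = 2(0.706) / (1 + 0.706) = 1.41200 / 1.70600 ≈ 0.82767
SEM = 8.20000 × √(1 − 0.82767) = 8.20000 × √0.17233 ≈ 8.20000 × 0.41513 ≈ 3.40407
SE_diff = √2 × SEM ≈ 4.81408
z = |67 − 57| / 4.81408 = 10 / 4.81408 ≈ 2.07724

2.08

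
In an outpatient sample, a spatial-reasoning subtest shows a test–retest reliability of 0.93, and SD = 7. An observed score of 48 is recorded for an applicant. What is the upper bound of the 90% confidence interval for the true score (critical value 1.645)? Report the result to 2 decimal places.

SEM = 7.000·√(1 − 0.930) ≃ 1.852
1.645 · SEM ≃ 3.047
Upper limit = 48 + 3.047 ≃ 51.047

51.05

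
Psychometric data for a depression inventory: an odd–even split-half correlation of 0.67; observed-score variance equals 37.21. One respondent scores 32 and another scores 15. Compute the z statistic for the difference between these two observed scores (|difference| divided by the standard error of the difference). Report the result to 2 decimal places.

4.43

SD = √37.21 ≈ 6.1000
r_full = 2·0.67 / (1 + 0.67) ≈ 0.8024
SEM = 6.1000 × √(1 − 0.8024) = 6.1000 × √0.1976 ≈ 6.1000 × 0.4445 ≈ 2.7116
SE_diff = √2 × SEM ≈ 3.8348
z = 17 / 3.8348 ≈ 4.4331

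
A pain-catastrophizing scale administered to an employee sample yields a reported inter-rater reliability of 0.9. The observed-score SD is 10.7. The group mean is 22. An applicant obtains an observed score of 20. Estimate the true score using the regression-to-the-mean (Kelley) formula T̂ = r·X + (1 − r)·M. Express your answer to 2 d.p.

T̂ = 0.9000(20) + 0.1000(22) ≈ 20.2000

20.20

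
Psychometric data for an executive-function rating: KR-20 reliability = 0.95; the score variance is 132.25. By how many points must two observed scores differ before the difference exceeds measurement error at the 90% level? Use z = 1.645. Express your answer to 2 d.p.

SD = √132.25 ≈ 11.5000
The standard error of measurement is 11.5000×√(1 − 0.9500) ≈ 11.5000×0.2236 ≈ 2.5715.
Standard error of the difference = 2.5715·√2 ≈ 3.6366
Smallest detectable difference = 1.645×3.6366 ≈ 5.9822

5.98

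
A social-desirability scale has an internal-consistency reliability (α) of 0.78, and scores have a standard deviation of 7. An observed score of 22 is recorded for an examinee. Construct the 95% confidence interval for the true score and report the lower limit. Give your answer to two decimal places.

15.56

SEM = 7.00000 * √(1 − 0.78000) = 7.00000 * √0.22000 ≈ 7.00000 * 0.46904 ≈ 3.28329
Half-width = 1.96*3.28329 ≈ 6.43525
Lower bound: 22 − 6.43525 = 15.56475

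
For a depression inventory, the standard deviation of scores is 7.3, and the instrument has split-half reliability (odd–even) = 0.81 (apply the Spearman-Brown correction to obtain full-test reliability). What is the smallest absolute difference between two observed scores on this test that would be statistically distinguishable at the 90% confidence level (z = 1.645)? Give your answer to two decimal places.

5.50

Spearman-Brown: r = 2(0.81) / (1 + 0.81) = 1.620 / 1.810 ≈ 0.895
The standard error of measurement is 7.300*√(1 − 0.895) ≈ 7.300*0.324 ≈ 2.365.
Standard error of the difference = 2.365·√2 ≈ 3.345
Smallest detectable difference = 1.645*3.345 ≈ 5.502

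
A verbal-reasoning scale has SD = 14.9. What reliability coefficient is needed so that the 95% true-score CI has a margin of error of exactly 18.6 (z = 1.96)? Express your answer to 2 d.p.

SEM needed = half-width / z = 18.6/1.96 ≈ 9.48980
r = 1 − (SEM / SD)² = 1 − (9.48980 / 14.9)² ≈ 1 − 0.40564 ≈ 0.59436

0.59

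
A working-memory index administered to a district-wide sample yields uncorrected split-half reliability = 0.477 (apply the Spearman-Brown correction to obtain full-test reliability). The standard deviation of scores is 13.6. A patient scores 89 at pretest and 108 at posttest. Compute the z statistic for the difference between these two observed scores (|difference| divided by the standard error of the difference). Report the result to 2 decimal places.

1.66

Full-length reliability (Spearman-Brown) = 2(0.477)/(1+0.477) ≈ 0.6459
SEM = 13.6000 * √(1 − 0.6459) = 13.6000 * √0.3541 ≈ 13.6000 * 0.5951 ≈ 8.0928
SE_diff = SEM * √2 ≈ 8.0928 * 1.4142 ≈ 11.4450
z = |89 − 108| / 11.4450 = 19 / 11.4450 ≈ 1.6601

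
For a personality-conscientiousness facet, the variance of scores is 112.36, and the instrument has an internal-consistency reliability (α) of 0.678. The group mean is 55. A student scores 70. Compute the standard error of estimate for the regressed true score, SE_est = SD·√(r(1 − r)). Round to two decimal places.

4.95

SD = √112.36 = 10.6000
SE_est = SD * √(r(1 − r)) = 10.6000 * √0.2183 ≃ 10.6000 * 0.4672 ≃ 4.9528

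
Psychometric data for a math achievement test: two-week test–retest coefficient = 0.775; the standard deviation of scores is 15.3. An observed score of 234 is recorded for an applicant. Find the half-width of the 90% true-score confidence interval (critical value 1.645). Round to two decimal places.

11.94

SEM = 15.3000*√(1 − 0.7750) ≈ 7.2574
1.645 * SEM ≈ 11.9385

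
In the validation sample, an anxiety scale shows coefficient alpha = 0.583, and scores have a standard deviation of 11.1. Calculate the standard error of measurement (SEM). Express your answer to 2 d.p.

7.17

The standard error of measurement is 11.100*√(1 − 0.583) ≃ 11.100*0.646 ≃ 7.168.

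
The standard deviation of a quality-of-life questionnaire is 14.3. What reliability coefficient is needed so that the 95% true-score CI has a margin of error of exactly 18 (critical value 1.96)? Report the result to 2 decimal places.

SEM needed = half-width / z = 18/1.96 ≈ 9.1837
r = 1 − (9.1837/14.3)² ≈ 1 − 0.4124 ≈ 0.5876

0.59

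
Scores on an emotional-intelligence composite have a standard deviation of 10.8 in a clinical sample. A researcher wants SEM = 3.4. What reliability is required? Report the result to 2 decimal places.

r = 1 − (3.4000/10.8)² ≃ 1 − 0.0991 ≃ 0.9009

0.90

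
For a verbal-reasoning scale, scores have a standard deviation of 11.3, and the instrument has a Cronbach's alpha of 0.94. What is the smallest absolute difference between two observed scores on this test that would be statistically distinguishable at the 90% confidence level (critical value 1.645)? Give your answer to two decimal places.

SEM = 11.30000 · √(1 − 0.94000) = 11.30000 · √0.06000 ≈ 11.30000 · 0.24495 ≈ 2.76792
Standard error of the difference = 2.76792·√2 ≈ 3.91443
Smallest detectable difference = 1.645·3.91443 ≈ 6.43925

6.44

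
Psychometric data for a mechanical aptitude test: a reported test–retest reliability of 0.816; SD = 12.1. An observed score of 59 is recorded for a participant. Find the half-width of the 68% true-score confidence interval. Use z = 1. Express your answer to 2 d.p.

5.19

The standard error of measurement is 12.100×√(1 − 0.816) ≃ 12.100×0.429 ≃ 5.190.
Margin = 1 × 5.190 ≃ 5.190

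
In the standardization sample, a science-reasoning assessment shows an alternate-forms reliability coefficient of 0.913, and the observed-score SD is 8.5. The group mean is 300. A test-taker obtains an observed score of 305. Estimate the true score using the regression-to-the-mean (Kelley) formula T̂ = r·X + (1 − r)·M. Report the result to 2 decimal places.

304.57

T̂ = 0.913(305) + 0.087(300) ≈ 304.565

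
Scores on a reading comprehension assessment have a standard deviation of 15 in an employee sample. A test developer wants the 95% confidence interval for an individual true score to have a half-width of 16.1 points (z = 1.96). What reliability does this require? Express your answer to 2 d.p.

0.70

SEM needed = half-width / z = 16.1/1.96 ≃ 8.214
r = 1 − (8.214/15)² ≃ 1 − 0.300 ≃ 0.700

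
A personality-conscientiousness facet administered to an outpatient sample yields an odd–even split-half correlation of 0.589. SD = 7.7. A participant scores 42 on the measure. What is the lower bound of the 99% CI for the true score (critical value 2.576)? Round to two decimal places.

31.91

r_full = 2·0.589 / (1 + 0.589) ≃ 0.741
SEM = 7.700 · √(1 − 0.741) = 7.700 · √0.259 ≃ 7.700 · 0.509 ≃ 3.916
Half-width = 2.576·3.916 ≃ 10.088
Lower bound: 42 − 10.088 = 31.912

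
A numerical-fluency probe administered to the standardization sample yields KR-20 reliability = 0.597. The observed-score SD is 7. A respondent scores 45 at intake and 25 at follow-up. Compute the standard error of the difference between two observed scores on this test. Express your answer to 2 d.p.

SEM = 7.000 · √(1 − 0.597) = 7.000 · √0.403 ≈ 7.000 · 0.635 ≈ 4.444
Standard error of the difference = 4.444·√2 ≈ 6.284

6.28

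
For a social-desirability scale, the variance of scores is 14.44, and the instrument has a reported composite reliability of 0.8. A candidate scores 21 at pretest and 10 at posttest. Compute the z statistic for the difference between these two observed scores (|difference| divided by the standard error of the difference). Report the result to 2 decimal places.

4.58

σ = 14.44^(1/2) = 3.800
SEM = 3.800 * √(1 − 0.800) = 3.800 * √0.200 ≃ 3.800 * 0.447 ≃ 1.699
SE_diff = √2 * SEM ≃ 2.403
z = 11 / 2.403 ≃ 4.577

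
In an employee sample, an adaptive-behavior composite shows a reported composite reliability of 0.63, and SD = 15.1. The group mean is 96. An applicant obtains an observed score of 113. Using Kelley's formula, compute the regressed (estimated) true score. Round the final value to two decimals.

106.71

T̂ = 0.630(113) + 0.370(96) ≈ 106.710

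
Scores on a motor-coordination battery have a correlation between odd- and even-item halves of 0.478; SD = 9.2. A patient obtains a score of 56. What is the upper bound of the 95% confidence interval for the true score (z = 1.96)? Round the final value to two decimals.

66.72

Spearman-Brown: r = 2(0.478) / (1 + 0.478) = 0.956 / 1.478 ≈ 0.647
SEM = 9.200*√(1 − 0.647) ≈ 5.467
Margin = 1.96 * 5.467 ≈ 10.716
Upper bound: 56 + 10.716 = 66.716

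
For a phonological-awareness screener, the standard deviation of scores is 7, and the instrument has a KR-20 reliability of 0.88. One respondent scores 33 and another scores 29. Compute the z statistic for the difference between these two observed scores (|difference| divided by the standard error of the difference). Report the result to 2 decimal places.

SEM = 7.000 * √(1 − 0.880) = 7.000 * √0.120 ≈ 7.000 * 0.346 ≈ 2.425
SE_diff = √2 * SEM ≈ 3.429
z = 4 / 3.429 ≈ 1.166

1.17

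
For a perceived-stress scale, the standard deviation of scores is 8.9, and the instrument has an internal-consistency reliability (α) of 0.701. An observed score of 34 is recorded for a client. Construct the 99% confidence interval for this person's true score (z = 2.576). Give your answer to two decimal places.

SEM = 8.9000 * √(1 − 0.7010) = 8.9000 * √0.2990 ≈ 8.9000 * 0.5468 ≈ 4.8666
2.576 * SEM ≈ 12.5364
99% CI: 34 ± 12.5364 = [21.4636, 46.5364]

[21.46, 46.54]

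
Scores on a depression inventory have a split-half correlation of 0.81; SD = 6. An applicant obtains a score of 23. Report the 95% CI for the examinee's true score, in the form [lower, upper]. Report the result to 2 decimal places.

[19.19, 26.81]

Spearman-Brown: r = 2(0.81) / (1 + 0.81) = 1.62000 / 1.81000 ≈ 0.89503
SEM = 6.00000 · √(1 − 0.89503) = 6.00000 · √0.10497 ≈ 6.00000 · 0.32399 ≈ 1.94397
1.96 · SEM ≈ 3.81017
Interval: (19.18983, 26.81017)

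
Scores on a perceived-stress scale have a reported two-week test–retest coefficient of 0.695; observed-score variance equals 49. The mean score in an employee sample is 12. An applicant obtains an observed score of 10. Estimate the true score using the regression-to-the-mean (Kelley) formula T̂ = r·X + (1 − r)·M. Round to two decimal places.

Estimated true score = 0.6950*10 + (1 − 0.6950)*12 ≈ 10.6100

10.61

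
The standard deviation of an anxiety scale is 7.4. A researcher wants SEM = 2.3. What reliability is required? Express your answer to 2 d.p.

0.90

r = 1 − (2.300/7.4)² ≈ 1 − 0.097 ≈ 0.903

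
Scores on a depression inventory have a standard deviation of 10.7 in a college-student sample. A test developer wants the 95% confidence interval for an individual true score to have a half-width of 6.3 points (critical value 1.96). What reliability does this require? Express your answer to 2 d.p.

SEM needed = half-width / z = 6.3/1.96 ≈ 3.2143
r = 1 − (3.2143/10.7)² ≈ 1 − 0.0902 ≈ 0.9098

0.91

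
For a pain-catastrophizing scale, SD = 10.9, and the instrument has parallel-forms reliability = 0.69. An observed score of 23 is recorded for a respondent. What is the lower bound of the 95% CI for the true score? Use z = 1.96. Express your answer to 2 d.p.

11.11

SEM = 10.9000·√(1 − 0.6900) ≈ 6.0689
1.96 · SEM ≈ 11.8950
Lower limit = 23 − 11.8950 ≈ 11.1050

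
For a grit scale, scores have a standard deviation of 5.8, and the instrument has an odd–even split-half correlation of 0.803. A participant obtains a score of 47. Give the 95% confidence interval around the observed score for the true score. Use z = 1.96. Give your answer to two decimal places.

Spearman-Brown: r = 2(0.803) / (1 + 0.803) = 1.6060 / 1.8030 ≈ 0.8907
SEM = 5.8000·√(1 − 0.8907) ≈ 1.9172
Half-width = 1.96·1.9172 ≈ 3.7577
CI = 47 ± 3.7577 → [43.2423, 50.7577]

[43.24, 50.76]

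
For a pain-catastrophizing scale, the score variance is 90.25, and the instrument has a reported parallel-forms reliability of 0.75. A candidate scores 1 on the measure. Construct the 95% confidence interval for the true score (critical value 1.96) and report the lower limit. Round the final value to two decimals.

-8.31

σ = 90.25^(1/2) = 9.500
The standard error of measurement is 9.500·√(1 − 0.750) ≈ 9.500·0.500 ≈ 4.750.
1.96 · SEM ≈ 9.310
Lower bound: 1 − 9.310 = -8.310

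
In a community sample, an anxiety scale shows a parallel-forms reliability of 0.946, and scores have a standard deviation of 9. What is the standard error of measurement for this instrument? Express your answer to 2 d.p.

SEM = 9.000*√(1 − 0.946) ≃ 2.091

2.09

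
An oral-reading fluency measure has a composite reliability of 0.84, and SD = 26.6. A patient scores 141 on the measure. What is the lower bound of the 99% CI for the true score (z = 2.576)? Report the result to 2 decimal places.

SEM = 26.600 · √(1 − 0.840) = 26.600 · √0.160 ≈ 26.600 · 0.400 ≈ 10.640
Margin = 2.576 · 10.640 ≈ 27.409
Lower bound: 141 − 27.409 = 113.591

113.59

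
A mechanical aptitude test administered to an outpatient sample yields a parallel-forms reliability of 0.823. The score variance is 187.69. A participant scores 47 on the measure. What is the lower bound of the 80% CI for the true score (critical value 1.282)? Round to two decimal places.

39.61

σ = 187.69^(1/2) = 13.700
The standard error of measurement is 13.700*√(1 − 0.823) ≃ 13.700*0.421 ≃ 5.764.
Margin = 1.282 * 5.764 ≃ 7.389
Lower bound: 47 − 7.389 = 39.611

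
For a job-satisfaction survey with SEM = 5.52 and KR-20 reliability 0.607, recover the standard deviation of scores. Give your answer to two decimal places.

SD = SEM / √(1 − r) = 5.52 / √0.393 ≈ 5.52 / 0.627 ≈ 8.805

8.81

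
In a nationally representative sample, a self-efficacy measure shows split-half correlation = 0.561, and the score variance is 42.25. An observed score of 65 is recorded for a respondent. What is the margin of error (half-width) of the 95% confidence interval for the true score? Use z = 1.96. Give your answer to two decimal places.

6.76

σ = 42.25^(1/2) = 6.5000
r_full = 2·0.561 / (1 + 0.561) ≈ 0.7188
SEM = 6.5000·√(1 − 0.7188) ≈ 3.4470
Half-width = 1.96·3.4470 ≈ 6.7562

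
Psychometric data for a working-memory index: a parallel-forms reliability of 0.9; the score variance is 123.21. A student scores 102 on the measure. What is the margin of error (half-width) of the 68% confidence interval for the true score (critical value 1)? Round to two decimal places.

SD = √123.21 = 11.1000
The standard error of measurement is 11.1000×√(1 − 0.9000) ≈ 11.1000×0.3162 ≈ 3.5101.
1 × SEM ≈ 3.5101

3.51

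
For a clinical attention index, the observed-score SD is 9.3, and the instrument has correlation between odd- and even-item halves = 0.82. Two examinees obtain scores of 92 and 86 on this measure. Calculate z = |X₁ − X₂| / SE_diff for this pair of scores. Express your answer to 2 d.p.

1.45

Spearman-Brown: r = 2(0.82) / (1 + 0.82) = 1.6400 / 1.8200 ≈ 0.9011
The standard error of measurement is 9.3000*√(1 − 0.9011) ≈ 9.3000*0.3145 ≈ 2.9247.
SE_diff = SEM * √2 ≈ 2.9247 * 1.4142 ≈ 4.1362
z = |92 − 86| / 4.1362 = 6 / 4.1362 ≈ 1.4506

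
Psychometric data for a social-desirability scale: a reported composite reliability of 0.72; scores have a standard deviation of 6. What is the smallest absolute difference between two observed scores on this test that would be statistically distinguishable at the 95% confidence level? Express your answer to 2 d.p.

The standard error of measurement is 6.0000×√(1 − 0.7200) ≈ 6.0000×0.5292 ≈ 3.1749.
SE_diff = √2 × SEM ≈ 4.4900
Minimum reliable difference = 1.96 × SE_diff ≈ 1.96 × 4.4900 ≈ 8.8004

8.80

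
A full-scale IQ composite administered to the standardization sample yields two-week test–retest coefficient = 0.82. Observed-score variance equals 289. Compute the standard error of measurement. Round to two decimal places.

SD = √289 ≈ 17.000
The standard error of measurement is 17.000×√(1 − 0.820) ≈ 17.000×0.424 ≈ 7.212.

7.21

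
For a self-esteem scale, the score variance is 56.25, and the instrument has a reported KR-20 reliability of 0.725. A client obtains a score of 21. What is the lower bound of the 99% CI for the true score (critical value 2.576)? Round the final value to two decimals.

SD = √56.25 = 7.50000
SEM = 7.50000 × √(1 − 0.72500) = 7.50000 × √0.27500 ≈ 7.50000 × 0.52440 ≈ 3.93303
Margin = 2.576 × 3.93303 ≈ 10.13149
Lower limit = 21 − 10.13149 ≈ 10.86851

10.87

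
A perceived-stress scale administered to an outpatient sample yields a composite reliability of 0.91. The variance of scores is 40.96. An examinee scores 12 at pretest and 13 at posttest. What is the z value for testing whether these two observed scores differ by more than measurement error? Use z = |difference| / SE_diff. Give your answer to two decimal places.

SD = √40.96 ≈ 6.400
SEM = 6.400 × √(1 − 0.910) = 6.400 × √0.090 ≈ 6.400 × 0.300 ≈ 1.920
Standard error of the difference = 1.920·√2 ≈ 2.715
z = |12 − 13| / 2.715 = 1 / 2.715 ≈ 0.368

0.37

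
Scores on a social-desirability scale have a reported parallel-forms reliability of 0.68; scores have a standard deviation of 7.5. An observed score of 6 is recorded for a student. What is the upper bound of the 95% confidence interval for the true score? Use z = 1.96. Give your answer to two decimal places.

SEM = 7.5000 · √(1 − 0.6800) = 7.5000 · √0.3200 ≈ 7.5000 · 0.5657 ≈ 4.2426
Half-width = 1.96·4.2426 ≈ 8.3156
Upper limit = 6 + 8.3156 ≈ 14.3156

14.32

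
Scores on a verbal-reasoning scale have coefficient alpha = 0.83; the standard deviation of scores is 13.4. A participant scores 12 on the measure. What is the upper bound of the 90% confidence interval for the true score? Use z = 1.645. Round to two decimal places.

SEM = 13.400*√(1 − 0.830) ≃ 5.525
Margin = 1.645 * 5.525 ≃ 9.089
Upper limit = 12 + 9.089 ≃ 21.089

21.09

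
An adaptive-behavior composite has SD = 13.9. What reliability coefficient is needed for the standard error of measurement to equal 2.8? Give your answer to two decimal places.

0.96

Required reliability = 1 − (SEM/SD)² = 1 − 0.041 ≈ 0.959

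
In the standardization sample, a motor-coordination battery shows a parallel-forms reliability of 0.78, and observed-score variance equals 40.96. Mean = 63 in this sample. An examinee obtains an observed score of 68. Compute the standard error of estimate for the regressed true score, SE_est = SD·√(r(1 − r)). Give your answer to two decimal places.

SD = √40.96 = 6.400
SE_est = SD * √(r(1 − r)) = 6.400 * √0.172 ≃ 6.400 * 0.414 ≃ 2.651

2.65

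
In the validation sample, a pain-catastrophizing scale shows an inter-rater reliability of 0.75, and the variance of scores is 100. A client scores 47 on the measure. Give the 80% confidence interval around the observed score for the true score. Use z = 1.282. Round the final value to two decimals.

SD = √100 ≈ 10.0000
The standard error of measurement is 10.0000·√(1 − 0.7500) ≈ 10.0000·0.5000 ≈ 5.0000.
1.282 · SEM ≈ 6.4100
Interval: (40.5900, 53.4100)

[40.59, 53.41]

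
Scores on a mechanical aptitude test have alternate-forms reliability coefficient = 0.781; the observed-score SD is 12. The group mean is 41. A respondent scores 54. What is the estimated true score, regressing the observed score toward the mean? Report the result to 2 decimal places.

T̂ = r·X + (1 − r)·M = 0.7810×54 + 0.2190×41 = 42.1740 + 8.9790 ≃ 51.1530

51.15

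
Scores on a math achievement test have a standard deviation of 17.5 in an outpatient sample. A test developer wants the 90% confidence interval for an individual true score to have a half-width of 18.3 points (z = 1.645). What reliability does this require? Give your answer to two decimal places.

0.60

SEM needed = half-width / z = 18.3/1.645 ≈ 11.1246
r = 1 − (11.1246/17.5)² ≈ 1 − 0.4041 ≈ 0.5959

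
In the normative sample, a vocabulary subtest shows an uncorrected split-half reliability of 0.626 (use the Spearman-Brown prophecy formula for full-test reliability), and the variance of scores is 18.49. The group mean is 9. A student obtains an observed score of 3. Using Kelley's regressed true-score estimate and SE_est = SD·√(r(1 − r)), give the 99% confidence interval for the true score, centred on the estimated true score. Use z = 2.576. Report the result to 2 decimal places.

[-0.28, 9.04]

SD = √18.49 ≃ 4.300
r_full = 2·0.626 / (1 + 0.626) ≃ 0.770
T̂ = 0.770(3) + 0.230(9) ≃ 4.380
SE_est = 4.300·√[r(1 − r)] ≃ 1.810
CI = 4.380 ± 2.576 * 1.810 → [-0.281, 9.042]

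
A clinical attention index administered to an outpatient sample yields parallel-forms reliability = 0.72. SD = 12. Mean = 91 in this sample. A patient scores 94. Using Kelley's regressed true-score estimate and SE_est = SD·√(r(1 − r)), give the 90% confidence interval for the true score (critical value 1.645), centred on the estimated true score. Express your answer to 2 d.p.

[84.30, 102.02]

T̂ = r·X + (1 − r)·M = 0.7200·94 + 0.2800·91 = 67.6800 + 25.4800 ≃ 93.1600
SE_est = 12.0000·√[r(1 − r)] ≃ 5.3880
CI = 93.1600 ± 1.645 · 5.3880 → [84.2968, 102.0232]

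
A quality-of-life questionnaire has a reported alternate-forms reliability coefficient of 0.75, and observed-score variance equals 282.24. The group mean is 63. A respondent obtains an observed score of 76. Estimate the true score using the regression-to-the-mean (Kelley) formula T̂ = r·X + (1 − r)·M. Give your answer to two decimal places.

Estimated true score = 0.7500·76 + (1 − 0.7500)·63 ≃ 72.7500

72.75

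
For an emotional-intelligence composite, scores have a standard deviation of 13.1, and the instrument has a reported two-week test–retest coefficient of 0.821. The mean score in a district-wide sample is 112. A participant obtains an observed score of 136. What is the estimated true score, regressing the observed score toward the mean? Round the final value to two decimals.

T̂ = 0.821(136) + 0.179(112) ≈ 131.704

131.70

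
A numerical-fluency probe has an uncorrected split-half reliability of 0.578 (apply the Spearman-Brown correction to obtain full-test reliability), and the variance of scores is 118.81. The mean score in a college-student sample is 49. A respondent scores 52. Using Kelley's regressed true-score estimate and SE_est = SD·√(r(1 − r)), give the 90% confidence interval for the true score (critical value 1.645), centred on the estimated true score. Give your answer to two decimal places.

SD = √118.81 ≈ 10.9000
r_full = 2·0.578 / (1 + 0.578) ≈ 0.7326
T̂ = r·X + (1 − r)·M = 0.7326·52 + 0.2674·49 ≈ 38.0938 + 13.1039 ≈ 51.1977
SE_est = SD · √(r(1 − r)) = 10.9000 · √0.1959 ≈ 10.9000 · 0.4426 ≈ 4.8245
CI = 51.1977 ± 1.645 · 4.8245 → [43.2614, 59.1341]

[43.26, 59.13]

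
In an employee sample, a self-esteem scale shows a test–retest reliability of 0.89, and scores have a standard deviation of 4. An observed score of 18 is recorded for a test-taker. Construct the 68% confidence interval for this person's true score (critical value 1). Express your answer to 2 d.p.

SEM = 4.000×√(1 − 0.890) ≈ 1.327
Margin = 1 × 1.327 ≈ 1.327
68% CI: 18 ± 1.327 = [16.673, 19.327]

[16.67, 19.33]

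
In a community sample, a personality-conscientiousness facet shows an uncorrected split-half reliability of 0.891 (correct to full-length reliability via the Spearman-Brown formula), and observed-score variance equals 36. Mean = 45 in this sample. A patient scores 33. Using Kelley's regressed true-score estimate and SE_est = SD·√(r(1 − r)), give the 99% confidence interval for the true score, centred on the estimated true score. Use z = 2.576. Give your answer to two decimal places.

SD = √36 ≈ 6.000
r_full = 2·0.891 / (1 + 0.891) ≈ 0.942
Estimated true score = 0.942·33 + (1 − 0.942)·45 ≈ 33.692
SE_est = SD · √(r(1 − r)) = 6.000 · √0.054 ≈ 6.000 · 0.233 ≈ 1.398
CI = 33.692 ± 2.576 · 1.398 → [30.089, 37.294]

[30.09, 37.29]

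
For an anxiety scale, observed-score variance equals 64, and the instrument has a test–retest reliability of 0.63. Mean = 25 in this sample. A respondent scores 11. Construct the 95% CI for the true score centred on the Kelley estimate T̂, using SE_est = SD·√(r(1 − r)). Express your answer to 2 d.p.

SD = √64 ≈ 8.000
T̂ = 0.630(11) + 0.370(25) ≈ 16.180
SE_est = 8.000·√[r(1 − r)] ≈ 3.862
CI = 16.180 ± 1.96 × 3.862 → [8.610, 23.750]

[8.61, 23.75]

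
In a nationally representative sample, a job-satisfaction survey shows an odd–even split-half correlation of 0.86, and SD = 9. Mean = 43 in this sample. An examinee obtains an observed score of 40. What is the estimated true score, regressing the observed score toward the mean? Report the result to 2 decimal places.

40.23

Full-length reliability (Spearman-Brown) = 2(0.86)/(1+0.86) ≈ 0.9247
T̂ = r·X + (1 − r)·M = 0.9247·40 + 0.0753·43 ≈ 36.9892 + 3.2366 ≈ 40.2258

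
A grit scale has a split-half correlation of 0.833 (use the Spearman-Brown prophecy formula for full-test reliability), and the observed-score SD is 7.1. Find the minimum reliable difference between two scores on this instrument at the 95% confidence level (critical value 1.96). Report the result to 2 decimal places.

5.94

Full-length reliability (Spearman-Brown) = 2(0.833)/(1+0.833) ≈ 0.909
The standard error of measurement is 7.100*√(1 − 0.909) ≈ 7.100*0.302 ≈ 2.143.
SE_diff = SEM * √2 ≈ 2.143 * 1.414 ≈ 3.031
Minimum reliable difference = 1.96 * SE_diff ≈ 1.96 * 3.031 ≈ 5.940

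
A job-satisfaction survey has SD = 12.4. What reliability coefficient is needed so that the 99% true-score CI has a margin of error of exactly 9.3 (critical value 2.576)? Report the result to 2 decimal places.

0.92

Required SEM = 9.3 / 2.576 ≈ 3.6102
r = 1 − (3.6102/12.4)² ≈ 1 − 0.0848 ≈ 0.9152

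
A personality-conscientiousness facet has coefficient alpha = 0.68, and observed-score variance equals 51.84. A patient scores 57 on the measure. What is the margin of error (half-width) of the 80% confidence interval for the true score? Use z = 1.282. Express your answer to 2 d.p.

SD = √51.84 = 7.2000
SEM = 7.2000 * √(1 − 0.6800) = 7.2000 * √0.3200 ≃ 7.2000 * 0.5657 ≃ 4.0729
Margin = 1.282 * 4.0729 ≃ 5.2215

5.22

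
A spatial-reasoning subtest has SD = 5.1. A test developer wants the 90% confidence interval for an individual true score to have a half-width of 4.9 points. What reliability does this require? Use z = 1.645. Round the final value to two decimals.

SEM needed = half-width / z = 4.9/1.645 ≈ 2.979
r = 1 − (2.979/5.1)² ≈ 1 − 0.341 ≈ 0.659

0.66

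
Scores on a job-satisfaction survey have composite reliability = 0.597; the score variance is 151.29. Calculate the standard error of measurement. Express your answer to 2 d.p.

7.81

SD = √151.29 ≈ 12.3000
The standard error of measurement is 12.3000×√(1 − 0.5970) ≈ 12.3000×0.6348 ≈ 7.8083.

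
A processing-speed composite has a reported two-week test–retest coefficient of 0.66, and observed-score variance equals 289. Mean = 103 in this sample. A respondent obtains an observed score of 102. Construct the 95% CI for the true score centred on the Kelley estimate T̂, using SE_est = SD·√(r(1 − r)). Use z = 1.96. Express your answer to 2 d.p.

SD = √289 ≈ 17.000
T̂ = 0.660(102) + 0.340(103) ≈ 102.340
SE_est = SD * √(r(1 − r)) = 17.000 * √0.224 ≈ 17.000 * 0.474 ≈ 8.053
CI = 102.340 ± 1.96 * 8.053 → [86.556, 118.124]

[86.56, 118.12]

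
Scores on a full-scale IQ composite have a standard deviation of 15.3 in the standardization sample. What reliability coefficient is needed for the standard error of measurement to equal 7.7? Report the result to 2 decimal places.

r = 1 − (SEM / SD)² = 1 − (7.70000 / 15.3)² ≈ 1 − 0.25328 ≈ 0.74672

0.75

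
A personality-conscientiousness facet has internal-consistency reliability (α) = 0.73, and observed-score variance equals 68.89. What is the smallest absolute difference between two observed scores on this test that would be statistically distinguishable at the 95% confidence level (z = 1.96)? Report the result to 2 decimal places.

11.95

SD = √68.89 = 8.3000
SEM = 8.3000 * √(1 − 0.7300) = 8.3000 * √0.2700 ≈ 8.3000 * 0.5196 ≈ 4.3128
SE_diff = SEM * √2 ≈ 4.3128 * 1.4142 ≈ 6.0992
Minimum reliable difference = 1.96 * SE_diff ≈ 1.96 * 6.0992 ≈ 11.9545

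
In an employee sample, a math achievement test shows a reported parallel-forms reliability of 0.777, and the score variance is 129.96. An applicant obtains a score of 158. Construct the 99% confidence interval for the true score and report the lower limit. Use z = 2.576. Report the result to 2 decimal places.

144.13

SD = √129.96 = 11.400
SEM = 11.400 × √(1 − 0.777) = 11.400 × √0.223 ≃ 11.400 × 0.472 ≃ 5.383
2.576 × SEM ≃ 13.868
Lower bound: 158 − 13.868 = 144.132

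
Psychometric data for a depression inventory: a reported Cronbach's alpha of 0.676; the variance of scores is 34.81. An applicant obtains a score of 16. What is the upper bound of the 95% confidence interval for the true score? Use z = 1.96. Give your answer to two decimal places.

SD = √34.81 ≈ 5.9000
SEM = 5.9000 * √(1 − 0.6760) = 5.9000 * √0.3240 ≈ 5.9000 * 0.5692 ≈ 3.3583
1.96 * SEM ≈ 6.5823
Upper limit = 16 + 6.5823 ≈ 22.5823

22.58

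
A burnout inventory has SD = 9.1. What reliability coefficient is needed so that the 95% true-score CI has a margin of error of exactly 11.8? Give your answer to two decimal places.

0.56

Required SEM = 11.8 / 1.96 ≃ 6.02041
Required reliability = 1 − (SEM/SD)² = 1 − 0.43769 ≃ 0.56231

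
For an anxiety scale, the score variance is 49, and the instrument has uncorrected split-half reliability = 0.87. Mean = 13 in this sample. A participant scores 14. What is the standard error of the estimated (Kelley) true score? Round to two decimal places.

SD = √49 ≈ 7.000
r_full = 2·0.87 / (1 + 0.87) ≈ 0.930
SE_est = 7.000·√(0.930·0.070) ≈ 1.780

1.78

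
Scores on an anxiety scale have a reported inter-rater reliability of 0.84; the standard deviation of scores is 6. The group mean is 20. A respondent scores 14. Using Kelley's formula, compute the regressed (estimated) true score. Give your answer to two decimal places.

Estimated true score = 0.840*14 + (1 − 0.840)*20 ≈ 14.960

14.96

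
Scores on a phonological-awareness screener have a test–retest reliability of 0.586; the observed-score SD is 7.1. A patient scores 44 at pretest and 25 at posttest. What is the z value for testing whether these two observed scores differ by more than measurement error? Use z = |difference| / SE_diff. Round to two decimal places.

SEM = 7.1000×√(1 − 0.5860) ≈ 4.5683
Standard error of the difference = 4.5683·√2 ≈ 6.4606
z = 19 / 6.4606 ≈ 2.9409

2.94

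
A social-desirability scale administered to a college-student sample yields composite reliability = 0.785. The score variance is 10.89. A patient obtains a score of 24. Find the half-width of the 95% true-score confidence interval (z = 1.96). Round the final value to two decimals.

3.00

SD = √10.89 ≈ 3.30000
SEM = 3.30000×√(1 − 0.78500) ≈ 1.53015
Margin = 1.96 × 1.53015 ≈ 2.99909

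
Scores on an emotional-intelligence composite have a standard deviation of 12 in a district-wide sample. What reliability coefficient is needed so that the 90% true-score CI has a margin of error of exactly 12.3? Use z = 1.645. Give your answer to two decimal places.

0.61

Required SEM = 12.3 / 1.645 ≈ 7.477
r = 1 − (7.477/12)² ≈ 1 − 0.388 ≈ 0.612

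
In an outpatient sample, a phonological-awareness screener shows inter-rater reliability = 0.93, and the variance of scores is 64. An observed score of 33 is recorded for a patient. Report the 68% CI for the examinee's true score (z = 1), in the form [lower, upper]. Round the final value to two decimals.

σ = 64^(1/2) = 8.0000
SEM = 8.0000 × √(1 − 0.9300) = 8.0000 × √0.0700 ≃ 8.0000 × 0.2646 ≃ 2.1166
1 × SEM ≃ 2.1166
68% CI: 33 ± 2.1166 = [30.8834, 35.1166]

[30.88, 35.12]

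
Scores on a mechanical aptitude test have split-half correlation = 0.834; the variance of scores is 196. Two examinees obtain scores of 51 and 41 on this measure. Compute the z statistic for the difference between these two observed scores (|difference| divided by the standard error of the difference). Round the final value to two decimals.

1.68

SD = √196 = 14.0000
Spearman-Brown: r = 2(0.834) / (1 + 0.834) = 1.6680 / 1.8340 ≈ 0.9095
SEM = 14.0000 · √(1 − 0.9095) = 14.0000 · √0.0905 ≈ 14.0000 · 0.3009 ≈ 4.2119
SE_diff = √2 · SEM ≈ 5.9566
z = 10 / 5.9566 ≈ 1.6788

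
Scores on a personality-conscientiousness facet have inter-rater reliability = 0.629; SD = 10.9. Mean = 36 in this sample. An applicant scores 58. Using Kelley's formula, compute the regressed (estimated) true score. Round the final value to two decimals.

49.84

T̂ = r·X + (1 − r)·M = 0.6290×58 + 0.3710×36 = 36.4820 + 13.3560 ≈ 49.8380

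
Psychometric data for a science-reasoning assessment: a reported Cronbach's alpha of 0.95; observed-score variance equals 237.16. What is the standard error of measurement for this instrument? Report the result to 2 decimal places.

SD = √237.16 = 15.4000
The standard error of measurement is 15.4000×√(1 − 0.9500) ≈ 15.4000×0.2236 ≈ 3.4435.

3.44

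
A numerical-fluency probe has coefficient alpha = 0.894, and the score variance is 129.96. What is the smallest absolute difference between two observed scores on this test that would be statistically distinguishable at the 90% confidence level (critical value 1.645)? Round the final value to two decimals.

8.63

σ = 129.96^(1/2) = 11.4000
SEM = 11.4000 × √(1 − 0.8940) = 11.4000 × √0.1060 ≈ 11.4000 × 0.3256 ≈ 3.7116
Standard error of the difference = 3.7116·√2 ≈ 5.2490
Smallest detectable difference = 1.645×5.2490 ≈ 8.6345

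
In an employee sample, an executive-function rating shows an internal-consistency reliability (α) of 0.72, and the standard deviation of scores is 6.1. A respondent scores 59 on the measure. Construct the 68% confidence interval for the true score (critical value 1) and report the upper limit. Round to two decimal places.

62.23

SEM = 6.100 * √(1 − 0.720) = 6.100 * √0.280 ≈ 6.100 * 0.529 ≈ 3.228
Margin = 1 * 3.228 ≈ 3.228
Upper limit = 59 + 3.228 ≈ 62.228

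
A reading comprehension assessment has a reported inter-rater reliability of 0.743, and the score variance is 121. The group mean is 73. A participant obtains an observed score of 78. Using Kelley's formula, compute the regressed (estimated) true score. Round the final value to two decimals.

76.72

Estimated true score = 0.743·78 + (1 − 0.743)·73 ≈ 76.715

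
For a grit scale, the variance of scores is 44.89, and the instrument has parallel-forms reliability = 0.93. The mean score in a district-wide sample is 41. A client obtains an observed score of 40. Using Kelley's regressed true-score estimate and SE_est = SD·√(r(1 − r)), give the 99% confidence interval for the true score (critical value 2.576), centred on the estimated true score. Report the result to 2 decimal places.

σ = 44.89^(1/2) = 6.700
T̂ = r·X + (1 − r)·M = 0.930·40 + 0.070·41 = 37.200 + 2.870 ≃ 40.070
SE_est = 6.700·√(0.930·0.070) ≃ 1.709
CI = 40.070 ± 2.576 · 1.709 → [35.666, 44.474]

[35.67, 44.47]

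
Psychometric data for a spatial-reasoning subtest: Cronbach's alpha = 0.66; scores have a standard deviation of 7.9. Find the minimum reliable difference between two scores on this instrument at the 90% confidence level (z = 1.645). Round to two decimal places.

SEM = 7.9000 * √(1 − 0.6600) = 7.9000 * √0.3400 ≈ 7.9000 * 0.5831 ≈ 4.6065
SE_diff = SEM * √2 ≈ 4.6065 * 1.4142 ≈ 6.5145
Minimum reliable difference = 1.645 * SE_diff ≈ 1.645 * 6.5145 ≈ 10.7164

10.72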